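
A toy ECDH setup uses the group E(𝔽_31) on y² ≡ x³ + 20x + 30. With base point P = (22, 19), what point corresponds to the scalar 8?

(25, 29)

Double-and-add on 8 = (1000)₂. Start with P = (22, 19) for the leading 1-bit.
double: tangent at (22, 19): λ = (3·22² + 20)/(2·19) ≡ 15/7. 7⁻¹ ≡ 9 (mod 31), so λ ≡ 15·9 ≡ 11.
  x = λ² - 22 - 22 = 121 - 44 ≡ 15; y = λ·(22 - 15) - 19 ≡ 27. → (15, 27)
double: tangent at (15, 27): λ = (3·15² + 20)/(2·27) ≡ 13/23. 23⁻¹ ≡ 27 (mod 31), so λ ≡ 13·27 ≡ 10.
  x = λ² - 15 - 15 = 100 - 30 ≡ 8; y = λ·(15 - 8) - 27 ≡ 12. → (8, 12)
double: tangent at (8, 12): λ = (3·8² + 20)/(2·12) ≡ 26/24. 24⁻¹ ≡ 22 (mod 31) since 24·22 = 528 ≡ 1, so λ ≡ 26·22 ≡ 14.
  x = λ² - 8 - 8 = 196 - 16 ≡ 25; y = λ·(8 - 25) - 12 ≡ 29. → (25, 29)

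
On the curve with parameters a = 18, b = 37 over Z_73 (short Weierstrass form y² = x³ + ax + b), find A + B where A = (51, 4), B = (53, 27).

(51, 4) + (53, 27). λ = (27 - 4)/(53 - 51) ≡ 23/2 mod 73. 2⁻¹ ≡ 37 (mod 73) since 2·37 = 74 ≡ 1, so λ ≡ 48.
  x = λ² - 51 - 53 = 2304 - 104 ≡ 10; y = λ·(51 - 10) - 4 ≡ 66. → (10, 66)

(10, 66)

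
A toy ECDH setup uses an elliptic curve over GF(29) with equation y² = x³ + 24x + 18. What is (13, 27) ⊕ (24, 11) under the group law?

(13, 27) + (24, 11). λ = (11 - 27)/(24 - 13) ≡ 13/11 mod 29. 11⁻¹ ≡ 8 (mod 29) since 11·8 = 88 ≡ 1, so λ ≡ 17.
  x = λ² - 13 - 24 = 289 - 37 ≡ 20; y = λ·(13 - 20) - 27 ≡ 28. → (20, 28)

(20, 28)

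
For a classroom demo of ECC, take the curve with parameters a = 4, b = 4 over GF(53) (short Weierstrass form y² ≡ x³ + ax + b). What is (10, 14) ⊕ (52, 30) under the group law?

(10, 14) + (52, 30). λ = (30 - 14)/(52 - 10) ≡ 16/42 mod 53. 42⁻¹ ≡ 24 (mod 53), so λ ≡ 13.
  x = λ² - 10 - 52 = 169 - 62 ≡ 1; y = λ·(10 - 1) - 14 ≡ 50. → (1, 50)

(1, 50)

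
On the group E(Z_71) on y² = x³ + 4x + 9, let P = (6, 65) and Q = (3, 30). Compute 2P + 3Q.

First 2P:
Repeated addition: build up to 2P.
2P: tangent at (6, 65): λ = (3·6² + 4)/(2·65) ≡ 41/59. 59⁻¹ ≡ 65 (mod 71), so λ ≡ 41·65 ≡ 38.
  x = λ² - 6 - 6 = 1444 - 12 ≡ 12; y = λ·(6 - 12) - 65 ≡ 62. → (12, 62)
2P = (12, 62).
Next 3Q:
Repeated addition: build up to 3Q.
2Q: tangent at (3, 30): λ = (3·3² + 4)/(2·30) ≡ 31/60. 60⁻¹ ≡ 58 (mod 71) since 60·58 = 3480 ≡ 1, so λ ≡ 31·58 ≡ 23.
  x = λ² - 3 - 3 = 529 - 6 ≡ 26; y = λ·(3 - 26) - 30 ≡ 9. → (26, 9)
3Q: (26, 9) + (3, 30). λ = (30 - 9)/(3 - 26) ≡ 21/48 mod 71. 48⁻¹ ≡ 37 (mod 71), so λ ≡ 67.
  x = λ² - 26 - 3 = 4489 - 29 ≡ 58; y = λ·(26 - 58) - 9 ≡ 48. → (58, 48)
3Q = (58, 48).
Finally 2P + 3Q:
(12, 62) + (58, 48). λ = (48 - 62)/(58 - 12) ≡ 57/46 mod 71. 46⁻¹ ≡ 17 (mod 71) since 46·17 = 782 ≡ 1, so λ ≡ 46.
  x = λ² - 12 - 58 = 2116 - 70 ≡ 58; y = λ·(12 - 58) - 62 ≡ 23. → (58, 23)

(58, 23)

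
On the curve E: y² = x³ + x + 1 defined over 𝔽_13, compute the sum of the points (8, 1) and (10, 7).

(8, 1) + (10, 7). λ = (7 - 1)/(10 - 8) ≡ 6/2 mod 13. 2⁻¹ ≡ 7 (mod 13), so λ ≡ 3.
  x = λ² - 8 - 10 = 9 - 18 ≡ 4; y = λ·(8 - 4) - 1 ≡ 11. → (4, 11)

(4, 11)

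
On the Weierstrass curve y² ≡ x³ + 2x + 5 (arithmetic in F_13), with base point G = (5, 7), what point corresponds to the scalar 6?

O

Repeated addition: build up to 6G.
2G: tangent at (5, 7): λ = (3·5² + 2)/(2·7) ≡ 12/1. 1⁻¹ ≡ 1 (mod 13), so λ ≡ 12·1 ≡ 12.
  x = λ² - 5 - 5 = 144 - 10 ≡ 4; y = λ·(5 - 4) - 7 ≡ 5. → (4, 5)
3G: (4, 5) + (5, 7). λ = (7 - 5)/(5 - 4) ≡ 2/1 mod 13. 1⁻¹ ≡ 1 (mod 13), so λ ≡ 2.
  x = λ² - 4 - 5 = 4 - 9 ≡ 8; y = λ·(4 - 8) - 5 ≡ 0. → (8, 0)
4G: (8, 0) + (5, 7). λ = (7 - 0)/(5 - 8) ≡ 7/10 mod 13. 10⁻¹ ≡ 4 (mod 13) since 10·4 = 40 ≡ 1, so λ ≡ 2.
  x = λ² - 8 - 5 = 4 - 13 ≡ 4; y = λ·(8 - 4) - 0 ≡ 8. → (4, 8)
5G: (4, 8) + (5, 7). λ = (7 - 8)/(5 - 4) ≡ 12/1 mod 13. 1⁻¹ ≡ 1 (mod 13), so λ ≡ 12.
  x = λ² - 4 - 5 = 144 - 9 ≡ 5; y = λ·(4 - 5) - 8 ≡ 6. → (5, 6)
6G: (5, 6) + (5, 7): same x and y₁ ≡ -y₂, so the sum is 𝒪.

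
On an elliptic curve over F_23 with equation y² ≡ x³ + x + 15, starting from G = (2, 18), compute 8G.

Repeated addition: build up to 8G.
2G: tangent at (2, 18): λ = (3·2² + 1)/(2·18) ≡ 13/13. 13⁻¹ ≡ 16 (mod 23) since 13·16 = 208 ≡ 1, so λ ≡ 13·16 ≡ 1.
  x = λ² - 2 - 2 = 1 - 4 ≡ 20; y = λ·(2 - 20) - 18 ≡ 10. → (20, 10)
3G: (20, 10) + (2, 18). λ = (18 - 10)/(2 - 20) ≡ 8/5 mod 23. 5⁻¹ ≡ 14 (mod 23) since 5·14 = 70 ≡ 1, so λ ≡ 20.
  x = λ² - 20 - 2 = 400 - 22 ≡ 10; y = λ·(20 - 10) - 10 ≡ 6. → (10, 6)
4G: (10, 6) + (2, 18). λ = (18 - 6)/(2 - 10) ≡ 12/15 mod 23. 15⁻¹ ≡ 20 (mod 23) since 15·20 = 300 ≡ 1, so λ ≡ 10.
  x = λ² - 10 - 2 = 100 - 12 ≡ 19; y = λ·(10 - 19) - 6 ≡ 19. → (19, 19)
5G: (19, 19) + (2, 18). λ = (18 - 19)/(2 - 19) ≡ 22/6 mod 23. 6⁻¹ ≡ 4 (mod 23) since 6·4 = 24 ≡ 1, so λ ≡ 19.
  x = λ² - 19 - 2 = 361 - 21 ≡ 18; y = λ·(19 - 18) - 19 ≡ 0. → (18, 0)
6G: (18, 0) + (2, 18). λ = (18 - 0)/(2 - 18) ≡ 18/7 mod 23. 7⁻¹ ≡ 10 (mod 23) since 7·10 = 70 ≡ 1, so λ ≡ 19.
  x = λ² - 18 - 2 = 361 - 20 ≡ 19; y = λ·(18 - 19) - 0 ≡ 4. → (19, 4)
7G: (19, 4) + (2, 18). λ = (18 - 4)/(2 - 19) ≡ 14/6 mod 23. 6⁻¹ ≡ 4 (mod 23), so λ ≡ 10.
  x = λ² - 19 - 2 = 100 - 21 ≡ 10; y = λ·(19 - 10) - 4 ≡ 17. → (10, 17)
8G: (10, 17) + (2, 18). λ = (18 - 17)/(2 - 10) ≡ 1/15 mod 23. 15⁻¹ ≡ 20 (mod 23), so λ ≡ 20.
  x = λ² - 10 - 2 = 400 - 12 ≡ 20; y = λ·(10 - 20) - 17 ≡ 13. → (20, 13)

(20, 13)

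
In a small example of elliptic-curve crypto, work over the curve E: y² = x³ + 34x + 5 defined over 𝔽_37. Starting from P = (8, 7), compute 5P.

(2, 9)

Double-and-add on 5 = (101)₂. Start with P = (8, 7) for the leading 1-bit.
double: tangent at (8, 7): λ = (3·8² + 34)/(2·7) ≡ 4/14. 14⁻¹ ≡ 8 (mod 37) since 14·8 = 112 ≡ 1, so λ ≡ 4·8 ≡ 32.
  x = λ² - 8 - 8 = 1024 - 16 ≡ 9; y = λ·(8 - 9) - 7 ≡ 35. → (9, 35)
double: tangent at (9, 35): λ = (3·9² + 34)/(2·35) ≡ 18/33. 33⁻¹ ≡ 9 (mod 37), so λ ≡ 18·9 ≡ 14.
  x = λ² - 9 - 9 = 196 - 18 ≡ 30; y = λ·(9 - 30) - 35 ≡ 4. → (30, 4)
add P: (30, 4) + (8, 7). λ = (7 - 4)/(8 - 30) ≡ 3/15 mod 37. 15⁻¹ ≡ 5 (mod 37), so λ ≡ 15.
  x = λ² - 30 - 8 = 225 - 38 ≡ 2; y = λ·(30 - 2) - 4 ≡ 9. → (2, 9)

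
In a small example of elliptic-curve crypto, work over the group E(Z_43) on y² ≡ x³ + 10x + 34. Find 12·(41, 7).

Write Q = (41, 7).
Repeated addition: build up to 12Q.
2Q: tangent at (41, 7): λ = (3·41² + 10)/(2·7) ≡ 22/14. 14⁻¹ ≡ 40 (mod 43), so λ ≡ 22·40 ≡ 20.
  x = λ² - 41 - 41 = 400 - 82 ≡ 17; y = λ·(41 - 17) - 7 ≡ 0. → (17, 0)
3Q: (17, 0) + (41, 7). λ = (7 - 0)/(41 - 17) ≡ 7/24 mod 43. 24⁻¹ ≡ 9 (mod 43), so λ ≡ 20.
  x = λ² - 17 - 41 = 400 - 58 ≡ 41; y = λ·(17 - 41) - 0 ≡ 36. → (41, 36)
4Q: (41, 36) + (41, 7): same x and y₁ ≡ -y₂, so the sum is O.
5Q: O + (41, 7) = (41, 7) (identity).
6Q: tangent at (41, 7): λ = (3·41² + 10)/(2·7) ≡ 22/14. 14⁻¹ ≡ 40 (mod 43) since 14·40 = 560 ≡ 1, so λ ≡ 22·40 ≡ 20.
  x = λ² - 41 - 41 = 400 - 82 ≡ 17; y = λ·(41 - 17) - 7 ≡ 0. → (17, 0)
7Q: (17, 0) + (41, 7). λ = (7 - 0)/(41 - 17) ≡ 7/24 mod 43. 24⁻¹ ≡ 9 (mod 43), so λ ≡ 20.
  x = λ² - 17 - 41 = 400 - 58 ≡ 41; y = λ·(17 - 41) - 0 ≡ 36. → (41, 36)
8Q: (41, 36) + (41, 7): same x and y₁ ≡ -y₂, so the sum is O.
9Q: O + (41, 7) = (41, 7) (identity).
10Q: tangent at (41, 7): λ = (3·41² + 10)/(2·7) ≡ 22/14. 14⁻¹ ≡ 40 (mod 43) since 14·40 = 560 ≡ 1, so λ ≡ 22·40 ≡ 20.
  x = λ² - 41 - 41 = 400 - 82 ≡ 17; y = λ·(41 - 17) - 7 ≡ 0. → (17, 0)
11Q: (17, 0) + (41, 7). λ = (7 - 0)/(41 - 17) ≡ 7/24 mod 43. 24⁻¹ ≡ 9 (mod 43), so λ ≡ 20.
  x = λ² - 17 - 41 = 400 - 58 ≡ 41; y = λ·(17 - 41) - 0 ≡ 36. → (41, 36)
12Q: (41, 36) + (41, 7): same x and y₁ ≡ -y₂, so the sum is O.

O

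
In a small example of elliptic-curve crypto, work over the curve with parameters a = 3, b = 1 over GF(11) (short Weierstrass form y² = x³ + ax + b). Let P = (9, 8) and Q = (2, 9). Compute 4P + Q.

(2, 2)

First 4P:
Repeated addition: build up to 4P.
2P: tangent at (9, 8): λ = (3·9² + 3)/(2·8) ≡ 4/5. 5⁻¹ ≡ 9 (mod 11), so λ ≡ 4·9 ≡ 3.
  x = λ² - 9 - 9 = 9 - 18 ≡ 2; y = λ·(9 - 2) - 8 ≡ 2. → (2, 2)
3P: (2, 2) + (9, 8). λ = (8 - 2)/(9 - 2) ≡ 6/7 mod 11. 7⁻¹ ≡ 8 (mod 11), so λ ≡ 4.
  x = λ² - 2 - 9 = 16 - 11 ≡ 5; y = λ·(2 - 5) - 2 ≡ 8. → (5, 8)
4P: (5, 8) + (9, 8). λ = (8 - 8)/(9 - 5) ≡ 0/4 mod 11. 4⁻¹ ≡ 3 (mod 11) since 4·3 = 12 ≡ 1, so λ ≡ 0.
  x = λ² - 5 - 9 = 0 - 14 ≡ 8; y = λ·(5 - 8) - 8 ≡ 3. → (8, 3)
4P = (8, 3).
Finally 4P + Q:
(8, 3) + (2, 9). λ = (9 - 3)/(2 - 8) ≡ 6/5 mod 11. 5⁻¹ ≡ 9 (mod 11) since 5·9 = 45 ≡ 1, so λ ≡ 10.
  x = λ² - 8 - 2 = 100 - 10 ≡ 2; y = λ·(8 - 2) - 3 ≡ 2. → (2, 2)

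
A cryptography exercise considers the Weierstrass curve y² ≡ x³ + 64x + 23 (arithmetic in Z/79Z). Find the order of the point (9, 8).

4

2P: tangent at (9, 8): λ = (3·9² + 64)/(2·8) ≡ 70/16. 16⁻¹ ≡ 5 (mod 79), so λ ≡ 70·5 ≡ 34.
  x = λ² - 9 - 9 = 1156 - 18 ≡ 32; y = λ·(9 - 32) - 8 ≡ 0. → (32, 0)
3P: (32, 0) + (9, 8). λ = (8 - 0)/(9 - 32) ≡ 8/56 mod 79. 56⁻¹ ≡ 24 (mod 79), so λ ≡ 34.
  x = λ² - 32 - 9 = 1156 - 41 ≡ 9; y = λ·(32 - 9) - 0 ≡ 71. → (9, 71)
4P: (9, 71) + (9, 8): same x and y₁ ≡ -y₂, so the sum is O.
4P = O, so the order is 4.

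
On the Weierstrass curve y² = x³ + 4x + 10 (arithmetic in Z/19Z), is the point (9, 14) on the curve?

y² = 14² ≡ 6; x³ + 4x + 10 = 775 ≡ 15 (mod 19). 6 ≠ 15.

no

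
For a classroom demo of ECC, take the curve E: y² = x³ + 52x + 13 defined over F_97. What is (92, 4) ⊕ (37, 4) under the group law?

(92, 4) + (37, 4). λ = (4 - 4)/(37 - 92) ≡ 0/42 mod 97. 42⁻¹ ≡ 67 (mod 97), so λ ≡ 0.
  x = λ² - 92 - 37 = 0 - 129 ≡ 65; y = λ·(92 - 65) - 4 ≡ 93. → (65, 93)

(65, 93)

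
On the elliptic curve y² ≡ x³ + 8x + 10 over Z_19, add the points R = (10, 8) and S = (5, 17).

(10, 8) + (5, 17). λ = (17 - 8)/(5 - 10) ≡ 9/14 mod 19. 14⁻¹ ≡ 15 (mod 19) since 14·15 = 210 ≡ 1, so λ ≡ 2.
  x = λ² - 10 - 5 = 4 - 15 ≡ 8; y = λ·(10 - 8) - 8 ≡ 15. → (8, 15)

(8, 15)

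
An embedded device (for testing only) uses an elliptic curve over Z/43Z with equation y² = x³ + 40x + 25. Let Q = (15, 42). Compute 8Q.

(39, 39)

Repeated addition: build up to 8Q.
2Q: tangent at (15, 42): λ = (3·15² + 40)/(2·42) ≡ 27/41. 41⁻¹ ≡ 21 (mod 43), so λ ≡ 27·21 ≡ 8.
  x = λ² - 15 - 15 = 64 - 30 ≡ 34; y = λ·(15 - 34) - 42 ≡ 21. → (34, 21)
3Q: (34, 21) + (15, 42). λ = (42 - 21)/(15 - 34) ≡ 21/24 mod 43. 24⁻¹ ≡ 9 (mod 43), so λ ≡ 17.
  x = λ² - 34 - 15 = 289 - 49 ≡ 25; y = λ·(34 - 25) - 21 ≡ 3. → (25, 3)
4Q: (25, 3) + (15, 42). λ = (42 - 3)/(15 - 25) ≡ 39/33 mod 43. 33⁻¹ ≡ 30 (mod 43), so λ ≡ 9.
  x = λ² - 25 - 15 = 81 - 40 ≡ 41; y = λ·(25 - 41) - 3 ≡ 25. → (41, 25)
5Q: (41, 25) + (15, 42). λ = (42 - 25)/(15 - 41) ≡ 17/17 mod 43. 17⁻¹ ≡ 38 (mod 43) since 17·38 = 646 ≡ 1, so λ ≡ 1.
  x = λ² - 41 - 15 = 1 - 56 ≡ 31; y = λ·(41 - 31) - 25 ≡ 28. → (31, 28)
6Q: (31, 28) + (15, 42). λ = (42 - 28)/(15 - 31) ≡ 14/27 mod 43. 27⁻¹ ≡ 8 (mod 43) since 27·8 = 216 ≡ 1, so λ ≡ 26.
  x = λ² - 31 - 15 = 676 - 46 ≡ 28; y = λ·(31 - 28) - 28 ≡ 7. → (28, 7)
7Q: (28, 7) + (15, 42). λ = (42 - 7)/(15 - 28) ≡ 35/30 mod 43. 30⁻¹ ≡ 33 (mod 43), so λ ≡ 37.
  x = λ² - 28 - 15 = 1369 - 43 ≡ 36; y = λ·(28 - 36) - 7 ≡ 41. → (36, 41)
8Q: (36, 41) + (15, 42). λ = (42 - 41)/(15 - 36) ≡ 1/22 mod 43. 22⁻¹ ≡ 2 (mod 43) since 22·2 = 44 ≡ 1, so λ ≡ 2.
  x = λ² - 36 - 15 = 4 - 51 ≡ 39; y = λ·(36 - 39) - 41 ≡ 39. → (39, 39)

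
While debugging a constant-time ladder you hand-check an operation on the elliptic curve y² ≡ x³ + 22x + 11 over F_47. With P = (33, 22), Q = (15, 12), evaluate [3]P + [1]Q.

(36, 6)

First 3P:
Repeated addition: build up to 3P.
2P: tangent at (33, 22): λ = (3·33² + 22)/(2·22) ≡ 46/44. 44⁻¹ ≡ 31 (mod 47) since 44·31 = 1364 ≡ 1, so λ ≡ 46·31 ≡ 16.
  x = λ² - 33 - 33 = 256 - 66 ≡ 2; y = λ·(33 - 2) - 22 ≡ 4. → (2, 4)
3P: (2, 4) + (33, 22). λ = (22 - 4)/(33 - 2) ≡ 18/31 mod 47. 31⁻¹ ≡ 44 (mod 47) since 31·44 = 1364 ≡ 1, so λ ≡ 40.
  x = λ² - 2 - 33 = 1600 - 35 ≡ 14; y = λ·(2 - 14) - 4 ≡ 33. → (14, 33)
3P = (14, 33).
Finally 3P + Q:
(14, 33) + (15, 12). λ = (12 - 33)/(15 - 14) ≡ 26/1 mod 47. 1⁻¹ ≡ 1 (mod 47), so λ ≡ 26.
  x = λ² - 14 - 15 = 676 - 29 ≡ 36; y = λ·(14 - 36) - 33 ≡ 6. → (36, 6)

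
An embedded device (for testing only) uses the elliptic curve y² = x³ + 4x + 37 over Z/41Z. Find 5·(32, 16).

(35, 24)

Write P = (32, 16).
Repeated addition: build up to 5P.
2P: tangent at (32, 16): λ = (3·32² + 4)/(2·16) ≡ 1/32. 32⁻¹ ≡ 9 (mod 41), so λ ≡ 1·9 ≡ 9.
  x = λ² - 32 - 32 = 81 - 64 ≡ 17; y = λ·(32 - 17) - 16 ≡ 37. → (17, 37)
3P: (17, 37) + (32, 16). λ = (16 - 37)/(32 - 17) ≡ 20/15 mod 41. 15⁻¹ ≡ 11 (mod 41), so λ ≡ 15.
  x = λ² - 17 - 32 = 225 - 49 ≡ 12; y = λ·(17 - 12) - 37 ≡ 38. → (12, 38)
4P: (12, 38) + (32, 16). λ = (16 - 38)/(32 - 12) ≡ 19/20 mod 41. 20⁻¹ ≡ 39 (mod 41), so λ ≡ 3.
  x = λ² - 12 - 32 = 9 - 44 ≡ 6; y = λ·(12 - 6) - 38 ≡ 21. → (6, 21)
5P: (6, 21) + (32, 16). λ = (16 - 21)/(32 - 6) ≡ 36/26 mod 41. 26⁻¹ ≡ 30 (mod 41) since 26·30 = 780 ≡ 1, so λ ≡ 14.
  x = λ² - 6 - 32 = 196 - 38 ≡ 35; y = λ·(6 - 35) - 21 ≡ 24. → (35, 24)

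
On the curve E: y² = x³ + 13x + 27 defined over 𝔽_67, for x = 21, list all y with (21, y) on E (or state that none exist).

x³ + 13x + 27 = 9561 ≡ 47 (mod 67).
Square roots of 47 mod 67: 28 and 39 (since 28² = 784 ≡ 47).

28, 39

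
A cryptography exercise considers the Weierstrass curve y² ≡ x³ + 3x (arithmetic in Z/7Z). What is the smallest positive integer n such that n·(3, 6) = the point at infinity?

2P: tangent at (3, 6): λ = (3·3² + 3)/(2·6) ≡ 2/5. 5⁻¹ ≡ 3 (mod 7), so λ ≡ 2·3 ≡ 6.
  x = λ² - 3 - 3 = 36 - 6 ≡ 2; y = λ·(3 - 2) - 6 ≡ 0. → (2, 0)
3P: (2, 0) + (3, 6). λ = (6 - 0)/(3 - 2) ≡ 6/1 mod 7. 1⁻¹ ≡ 1 (mod 7), so λ ≡ 6.
  x = λ² - 2 - 3 = 36 - 5 ≡ 3; y = λ·(2 - 3) - 0 ≡ 1. → (3, 1)
4P: (3, 1) + (3, 6): same x and y₁ ≡ -y₂, so the sum is the point at infinity.
4P = the point at infinity, so the order is 4.

4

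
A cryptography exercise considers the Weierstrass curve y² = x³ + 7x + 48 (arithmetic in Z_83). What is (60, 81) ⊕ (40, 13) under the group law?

(60, 81) + (40, 13). λ = (13 - 81)/(40 - 60) ≡ 15/63 mod 83. 63⁻¹ ≡ 29 (mod 83), so λ ≡ 20.
  x = λ² - 60 - 40 = 400 - 100 ≡ 51; y = λ·(60 - 51) - 81 ≡ 16. → (51, 16)

(51, 16)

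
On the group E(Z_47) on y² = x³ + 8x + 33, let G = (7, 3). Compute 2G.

(28, 42)

tangent at (7, 3): λ = (3·7² + 8)/(2·3) ≡ 14/6. 6⁻¹ ≡ 8 (mod 47) since 6·8 = 48 ≡ 1, so λ ≡ 14·8 ≡ 18.
  x = λ² - 7 - 7 = 324 - 14 ≡ 28; y = λ·(7 - 28) - 3 ≡ 42. → (28, 42)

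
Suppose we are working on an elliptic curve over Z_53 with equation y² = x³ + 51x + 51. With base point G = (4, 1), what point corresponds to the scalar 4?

Double-and-add on 4 = (100)₂. Start with G = (4, 1) for the leading 1-bit.
double: tangent at (4, 1): λ = (3·4² + 51)/(2·1) ≡ 46/2. 2⁻¹ ≡ 27 (mod 53), so λ ≡ 46·27 ≡ 23.
  x = λ² - 4 - 4 = 529 - 8 ≡ 44; y = λ·(4 - 44) - 1 ≡ 33. → (44, 33)
double: tangent at (44, 33): λ = (3·44² + 51)/(2·33) ≡ 29/13. 13⁻¹ ≡ 49 (mod 53), so λ ≡ 29·49 ≡ 43.
  x = λ² - 44 - 44 = 1849 - 88 ≡ 12; y = λ·(44 - 12) - 33 ≡ 18. → (12, 18)

(12, 18)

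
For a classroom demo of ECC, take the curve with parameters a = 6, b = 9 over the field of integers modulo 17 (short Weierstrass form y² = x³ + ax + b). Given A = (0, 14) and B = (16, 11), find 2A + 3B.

(0, 14)

First 2A:
Repeated addition: build up to 2A.
2A: tangent at (0, 14): λ = (3·0² + 6)/(2·14) ≡ 6/11. 11⁻¹ ≡ 14 (mod 17), so λ ≡ 6·14 ≡ 16.
  x = λ² - 0 - 0 = 256 - 0 ≡ 1; y = λ·(0 - 1) - 14 ≡ 4. → (1, 4)
2A = (1, 4).
Next 3B:
Repeated addition: build up to 3B.
2B: tangent at (16, 11): λ = (3·16² + 6)/(2·11) ≡ 9/5. 5⁻¹ ≡ 7 (mod 17), so λ ≡ 9·7 ≡ 12.
  x = λ² - 16 - 16 = 144 - 32 ≡ 10; y = λ·(16 - 10) - 11 ≡ 10. → (10, 10)
3B: (10, 10) + (16, 11). λ = (11 - 10)/(16 - 10) ≡ 1/6 mod 17. 6⁻¹ ≡ 3 (mod 17), so λ ≡ 3.
  x = λ² - 10 - 16 = 9 - 26 ≡ 0; y = λ·(10 - 0) - 10 ≡ 3. → (0, 3)
3B = (0, 3).
Finally 2A + 3B:
(1, 4) + (0, 3). λ = (3 - 4)/(0 - 1) ≡ 16/16 mod 17. 16⁻¹ ≡ 16 (mod 17) since 16·16 = 256 ≡ 1, so λ ≡ 1.
  x = λ² - 1 - 0 = 1 - 1 ≡ 0; y = λ·(1 - 0) - 4 ≡ 14. → (0, 14)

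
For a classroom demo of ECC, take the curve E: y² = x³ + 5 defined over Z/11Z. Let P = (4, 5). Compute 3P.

Repeated addition: build up to 3P.
2P: tangent at (4, 5): λ = (3·4² + 0)/(2·5) ≡ 4/10. 10⁻¹ ≡ 10 (mod 11), so λ ≡ 4·10 ≡ 7.
  x = λ² - 4 - 4 = 49 - 8 ≡ 8; y = λ·(4 - 8) - 5 ≡ 0. → (8, 0)
3P: (8, 0) + (4, 5). λ = (5 - 0)/(4 - 8) ≡ 5/7 mod 11. 7⁻¹ ≡ 8 (mod 11) since 7·8 = 56 ≡ 1, so λ ≡ 7.
  x = λ² - 8 - 4 = 49 - 12 ≡ 4; y = λ·(8 - 4) - 0 ≡ 6. → (4, 6)

(4, 6)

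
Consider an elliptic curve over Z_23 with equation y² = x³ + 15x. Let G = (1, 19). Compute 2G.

(16, 9)

tangent at (1, 19): λ = (3·1² + 15)/(2·19) ≡ 18/15. 15⁻¹ ≡ 20 (mod 23), so λ ≡ 18·20 ≡ 15.
  x = λ² - 1 - 1 = 225 - 2 ≡ 16; y = λ·(1 - 16) - 19 ≡ 9. → (16, 9)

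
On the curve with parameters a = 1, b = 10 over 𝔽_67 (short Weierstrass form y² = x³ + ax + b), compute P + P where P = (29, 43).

(7, 62)

tangent at (29, 43): λ = (3·29² + 1)/(2·43) ≡ 45/19. 19⁻¹ ≡ 60 (mod 67) since 19·60 = 1140 ≡ 1, so λ ≡ 45·60 ≡ 20.
  x = λ² - 29 - 29 = 400 - 58 ≡ 7; y = λ·(29 - 7) - 43 ≡ 62. → (7, 62)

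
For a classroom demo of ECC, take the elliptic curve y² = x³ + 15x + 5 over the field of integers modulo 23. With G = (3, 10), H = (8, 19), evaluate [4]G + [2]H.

(9, 8)

First 4G:
Double-and-add on 4 = (100)₂. Start with G = (3, 10) for the leading 1-bit.
double: tangent at (3, 10): λ = (3·3² + 15)/(2·10) ≡ 19/20. 20⁻¹ ≡ 15 (mod 23) since 20·15 = 300 ≡ 1, so λ ≡ 19·15 ≡ 9.
  x = λ² - 3 - 3 = 81 - 6 ≡ 6; y = λ·(3 - 6) - 10 ≡ 9. → (6, 9)
double: tangent at (6, 9): λ = (3·6² + 15)/(2·9) ≡ 8/18. 18⁻¹ ≡ 9 (mod 23) since 18·9 = 162 ≡ 1, so λ ≡ 8·9 ≡ 3.
  x = λ² - 6 - 6 = 9 - 12 ≡ 20; y = λ·(6 - 20) - 9 ≡ 18. → (20, 18)
4G = (20, 18).
Next 2H:
Repeated addition: build up to 2H.
2H: tangent at (8, 19): λ = (3·8² + 15)/(2·19) ≡ 0/15. 15⁻¹ ≡ 20 (mod 23) since 15·20 = 300 ≡ 1, so λ ≡ 0·20 ≡ 0.
  x = λ² - 8 - 8 = 0 - 16 ≡ 7; y = λ·(8 - 7) - 19 ≡ 4. → (7, 4)
2H = (7, 4).
Finally 4G + 2H:
(20, 18) + (7, 4). λ = (4 - 18)/(7 - 20) ≡ 9/10 mod 23. 10⁻¹ ≡ 7 (mod 23) since 10·7 = 70 ≡ 1, so λ ≡ 17.
  x = λ² - 20 - 7 = 289 - 27 ≡ 9; y = λ·(20 - 9) - 18 ≡ 8. → (9, 8)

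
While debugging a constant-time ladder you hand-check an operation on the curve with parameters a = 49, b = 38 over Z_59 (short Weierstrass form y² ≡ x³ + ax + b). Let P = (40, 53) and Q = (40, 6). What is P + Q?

O

The two points share x = 40 and their y-coordinates satisfy 53 + 6 ≡ 0 (mod 59), so they are inverses. Their sum is 𝒪.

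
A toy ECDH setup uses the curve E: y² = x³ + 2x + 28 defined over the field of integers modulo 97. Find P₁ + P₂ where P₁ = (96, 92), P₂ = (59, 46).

(55, 35)

(96, 92) + (59, 46). λ = (46 - 92)/(59 - 96) ≡ 51/60 mod 97. 60⁻¹ ≡ 76 (mod 97) since 60·76 = 4560 ≡ 1, so λ ≡ 93.
  x = λ² - 96 - 59 = 8649 - 155 ≡ 55; y = λ·(96 - 55) - 92 ≡ 35. → (55, 35)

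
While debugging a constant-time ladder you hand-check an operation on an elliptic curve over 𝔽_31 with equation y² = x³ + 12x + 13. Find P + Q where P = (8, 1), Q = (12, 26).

(8, 1) + (12, 26). λ = (26 - 1)/(12 - 8) ≡ 25/4 mod 31. 4⁻¹ ≡ 8 (mod 31), so λ ≡ 14.
  x = λ² - 8 - 12 = 196 - 20 ≡ 21; y = λ·(8 - 21) - 1 ≡ 3. → (21, 3)

(21, 3)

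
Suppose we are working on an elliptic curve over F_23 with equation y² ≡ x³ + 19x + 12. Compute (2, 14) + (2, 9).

The two points share x = 2 and their y-coordinates satisfy 14 + 9 ≡ 0 (mod 23), so they are inverses. Their sum is the point at infinity.

O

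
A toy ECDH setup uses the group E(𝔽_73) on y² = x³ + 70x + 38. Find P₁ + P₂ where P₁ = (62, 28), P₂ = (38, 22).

(5, 41)

(62, 28) + (38, 22). λ = (22 - 28)/(38 - 62) ≡ 67/49 mod 73. 49⁻¹ ≡ 3 (mod 73), so λ ≡ 55.
  x = λ² - 62 - 38 = 3025 - 100 ≡ 5; y = λ·(62 - 5) - 28 ≡ 41. → (5, 41)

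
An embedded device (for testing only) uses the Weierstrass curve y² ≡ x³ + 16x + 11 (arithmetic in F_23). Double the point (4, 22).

(4, 1)

tangent at (4, 22): λ = (3·4² + 16)/(2·22) ≡ 18/21. 21⁻¹ ≡ 11 (mod 23), so λ ≡ 18·11 ≡ 14.
  x = λ² - 4 - 4 = 196 - 8 ≡ 4; y = λ·(4 - 4) - 22 ≡ 1. → (4, 1)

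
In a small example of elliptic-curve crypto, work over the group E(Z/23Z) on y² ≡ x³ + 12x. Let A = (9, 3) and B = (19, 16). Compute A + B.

(9, 3) + (19, 16). λ = (16 - 3)/(19 - 9) ≡ 13/10 mod 23. 10⁻¹ ≡ 7 (mod 23) since 10·7 = 70 ≡ 1, so λ ≡ 22.
  x = λ² - 9 - 19 = 484 - 28 ≡ 19; y = λ·(9 - 19) - 3 ≡ 7. → (19, 7)

(19, 7)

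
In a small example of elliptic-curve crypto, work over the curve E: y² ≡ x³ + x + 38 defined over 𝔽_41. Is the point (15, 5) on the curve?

y² = 5² ≡ 25; x³ + 1x + 38 = 3428 ≡ 25 (mod 41). 25 = 25.

yes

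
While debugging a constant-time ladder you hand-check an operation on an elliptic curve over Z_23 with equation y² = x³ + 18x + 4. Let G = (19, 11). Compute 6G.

Repeated addition: build up to 6G.
2G: tangent at (19, 11): λ = (3·19² + 18)/(2·11) ≡ 20/22. 22⁻¹ ≡ 22 (mod 23), so λ ≡ 20·22 ≡ 3.
  x = λ² - 19 - 19 = 9 - 38 ≡ 17; y = λ·(19 - 17) - 11 ≡ 18. → (17, 18)
3G: (17, 18) + (19, 11). λ = (11 - 18)/(19 - 17) ≡ 16/2 mod 23. 2⁻¹ ≡ 12 (mod 23) since 2·12 = 24 ≡ 1, so λ ≡ 8.
  x = λ² - 17 - 19 = 64 - 36 ≡ 5; y = λ·(17 - 5) - 18 ≡ 9. → (5, 9)
4G: (5, 9) + (19, 11). λ = (11 - 9)/(19 - 5) ≡ 2/14 mod 23. 14⁻¹ ≡ 5 (mod 23) since 14·5 = 70 ≡ 1, so λ ≡ 10.
  x = λ² - 5 - 19 = 100 - 24 ≡ 7; y = λ·(5 - 7) - 9 ≡ 17. → (7, 17)
5G: (7, 17) + (19, 11). λ = (11 - 17)/(19 - 7) ≡ 17/12 mod 23. 12⁻¹ ≡ 2 (mod 23) since 12·2 = 24 ≡ 1, so λ ≡ 11.
  x = λ² - 7 - 19 = 121 - 26 ≡ 3; y = λ·(7 - 3) - 17 ≡ 4. → (3, 4)
6G: (3, 4) + (19, 11). λ = (11 - 4)/(19 - 3) ≡ 7/16 mod 23. 16⁻¹ ≡ 13 (mod 23), so λ ≡ 22.
  x = λ² - 3 - 19 = 484 - 22 ≡ 2; y = λ·(3 - 2) - 4 ≡ 18. → (2, 18)

(2, 18)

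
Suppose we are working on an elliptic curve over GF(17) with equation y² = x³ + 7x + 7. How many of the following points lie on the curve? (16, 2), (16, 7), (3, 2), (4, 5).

1

(16, 2): 2² ≡ 4, rhs ≡ 16 → off.
(16, 7): 7² ≡ 15, rhs ≡ 16 → off.
(3, 2): 2² ≡ 4, rhs ≡ 4 → on.
(4, 5): 5² ≡ 8, rhs ≡ 14 → off.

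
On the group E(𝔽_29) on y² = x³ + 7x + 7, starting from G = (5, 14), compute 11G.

(14, 6)

Repeated addition: build up to 11G.
2G: tangent at (5, 14): λ = (3·5² + 7)/(2·14) ≡ 24/28. 28⁻¹ ≡ 28 (mod 29), so λ ≡ 24·28 ≡ 5.
  x = λ² - 5 - 5 = 25 - 10 ≡ 15; y = λ·(5 - 15) - 14 ≡ 23. → (15, 23)
3G: (15, 23) + (5, 14). λ = (14 - 23)/(5 - 15) ≡ 20/19 mod 29. 19⁻¹ ≡ 26 (mod 29) since 19·26 = 494 ≡ 1, so λ ≡ 27.
  x = λ² - 15 - 5 = 729 - 20 ≡ 13; y = λ·(15 - 13) - 23 ≡ 2. → (13, 2)
4G: (13, 2) + (5, 14). λ = (14 - 2)/(5 - 13) ≡ 12/21 mod 29. 21⁻¹ ≡ 18 (mod 29) since 21·18 = 378 ≡ 1, so λ ≡ 13.
  x = λ² - 13 - 5 = 169 - 18 ≡ 6; y = λ·(13 - 6) - 2 ≡ 2. → (6, 2)
5G: (6, 2) + (5, 14). λ = (14 - 2)/(5 - 6) ≡ 12/28 mod 29. 28⁻¹ ≡ 28 (mod 29) since 28·28 = 784 ≡ 1, so λ ≡ 17.
  x = λ² - 6 - 5 = 289 - 11 ≡ 17; y = λ·(6 - 17) - 2 ≡ 14. → (17, 14)
6G: (17, 14) + (5, 14). λ = (14 - 14)/(5 - 17) ≡ 0/17 mod 29. 17⁻¹ ≡ 12 (mod 29), so λ ≡ 0.
  x = λ² - 17 - 5 = 0 - 22 ≡ 7; y = λ·(17 - 7) - 14 ≡ 15. → (7, 15)
7G: (7, 15) + (5, 14). λ = (14 - 15)/(5 - 7) ≡ 28/27 mod 29. 27⁻¹ ≡ 14 (mod 29), so λ ≡ 15.
  x = λ² - 7 - 5 = 225 - 12 ≡ 10; y = λ·(7 - 10) - 15 ≡ 27. → (10, 27)
8G: (10, 27) + (5, 14). λ = (14 - 27)/(5 - 10) ≡ 16/24 mod 29. 24⁻¹ ≡ 23 (mod 29) since 24·23 = 552 ≡ 1, so λ ≡ 20.
  x = λ² - 10 - 5 = 400 - 15 ≡ 8; y = λ·(10 - 8) - 27 ≡ 13. → (8, 13)
9G: (8, 13) + (5, 14). λ = (14 - 13)/(5 - 8) ≡ 1/26 mod 29. 26⁻¹ ≡ 19 (mod 29) since 26·19 = 494 ≡ 1, so λ ≡ 19.
  x = λ² - 8 - 5 = 361 - 13 ≡ 0; y = λ·(8 - 0) - 13 ≡ 23. → (0, 23)
10G: (0, 23) + (5, 14). λ = (14 - 23)/(5 - 0) ≡ 20/5 mod 29. 5⁻¹ ≡ 6 (mod 29), so λ ≡ 4.
  x = λ² - 0 - 5 = 16 - 5 ≡ 11; y = λ·(0 - 11) - 23 ≡ 20. → (11, 20)
11G: (11, 20) + (5, 14). λ = (14 - 20)/(5 - 11) ≡ 23/23 mod 29. 23⁻¹ ≡ 24 (mod 29), so λ ≡ 1.
  x = λ² - 11 - 5 = 1 - 16 ≡ 14; y = λ·(11 - 14) - 20 ≡ 6. → (14, 6)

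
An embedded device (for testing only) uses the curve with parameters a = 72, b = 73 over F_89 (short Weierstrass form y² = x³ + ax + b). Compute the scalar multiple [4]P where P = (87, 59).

(52, 44)

Double-and-add on 4 = (100)₂. Start with P = (87, 59) for the leading 1-bit.
double: tangent at (87, 59): λ = (3·87² + 72)/(2·59) ≡ 84/29. 29⁻¹ ≡ 43 (mod 89), so λ ≡ 84·43 ≡ 52.
  x = λ² - 87 - 87 = 2704 - 174 ≡ 38; y = λ·(87 - 38) - 59 ≡ 86. → (38, 86)
double: tangent at (38, 86): λ = (3·38² + 72)/(2·86) ≡ 43/83. 83⁻¹ ≡ 74 (mod 89), so λ ≡ 43·74 ≡ 67.
  x = λ² - 38 - 38 = 4489 - 76 ≡ 52; y = λ·(38 - 52) - 86 ≡ 44. → (52, 44)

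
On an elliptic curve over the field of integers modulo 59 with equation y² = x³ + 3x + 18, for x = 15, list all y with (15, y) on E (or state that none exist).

4, 55

x³ + 3x + 18 = 3438 ≡ 16 (mod 59).
Square roots of 16 mod 59: 4 and 55 (since 4² = 16 ≡ 16).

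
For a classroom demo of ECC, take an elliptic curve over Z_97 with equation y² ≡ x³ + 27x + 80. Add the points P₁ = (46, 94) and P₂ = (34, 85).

(46, 94) + (34, 85). λ = (85 - 94)/(34 - 46) ≡ 88/85 mod 97. 85⁻¹ ≡ 8 (mod 97), so λ ≡ 25.
  x = λ² - 46 - 34 = 625 - 80 ≡ 60; y = λ·(46 - 60) - 94 ≡ 41. → (60, 41)

(60, 41)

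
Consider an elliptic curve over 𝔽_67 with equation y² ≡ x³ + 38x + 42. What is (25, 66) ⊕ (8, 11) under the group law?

(25, 66) + (8, 11). λ = (11 - 66)/(8 - 25) ≡ 12/50 mod 67. 50⁻¹ ≡ 63 (mod 67), so λ ≡ 19.
  x = λ² - 25 - 8 = 361 - 33 ≡ 60; y = λ·(25 - 60) - 66 ≡ 6. → (60, 6)

(60, 6)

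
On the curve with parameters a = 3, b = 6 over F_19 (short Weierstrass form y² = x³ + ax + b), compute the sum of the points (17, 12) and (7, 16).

(17, 12) + (7, 16). λ = (16 - 12)/(7 - 17) ≡ 4/9 mod 19. 9⁻¹ ≡ 17 (mod 19), so λ ≡ 11.
  x = λ² - 17 - 7 = 121 - 24 ≡ 2; y = λ·(17 - 2) - 12 ≡ 1. → (2, 1)

(2, 1)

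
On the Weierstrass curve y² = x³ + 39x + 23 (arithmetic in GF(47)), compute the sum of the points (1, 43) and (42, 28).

(1, 43) + (42, 28). λ = (28 - 43)/(42 - 1) ≡ 32/41 mod 47. 41⁻¹ ≡ 39 (mod 47) since 41·39 = 1599 ≡ 1, so λ ≡ 26.
  x = λ² - 1 - 42 = 676 - 43 ≡ 22; y = λ·(1 - 22) - 43 ≡ 22. → (22, 22)

(22, 22)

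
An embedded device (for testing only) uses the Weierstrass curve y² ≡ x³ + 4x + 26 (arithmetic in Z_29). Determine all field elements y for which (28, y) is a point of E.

x³ + 4x + 26 = 22090 ≡ 21 (mod 29).
21 is a non-residue mod 29; no y exists.

none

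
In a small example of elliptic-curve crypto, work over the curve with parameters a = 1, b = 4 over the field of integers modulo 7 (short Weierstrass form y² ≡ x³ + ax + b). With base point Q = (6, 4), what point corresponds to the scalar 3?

Repeated addition: build up to 3Q.
2Q: tangent at (6, 4): λ = (3·6² + 1)/(2·4) ≡ 4/1. 1⁻¹ ≡ 1 (mod 7) since 1·1 = 1 ≡ 1, so λ ≡ 4·1 ≡ 4.
  x = λ² - 6 - 6 = 16 - 12 ≡ 4; y = λ·(6 - 4) - 4 ≡ 4. → (4, 4)
3Q: (4, 4) + (6, 4). λ = (4 - 4)/(6 - 4) ≡ 0/2 mod 7. 2⁻¹ ≡ 4 (mod 7), so λ ≡ 0.
  x = λ² - 4 - 6 = 0 - 10 ≡ 4; y = λ·(4 - 4) - 4 ≡ 3. → (4, 3)

(4, 3)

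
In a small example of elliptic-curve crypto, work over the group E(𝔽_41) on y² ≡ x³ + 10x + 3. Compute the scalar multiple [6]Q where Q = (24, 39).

Double-and-add on 6 = (110)₂. Start with Q = (24, 39) for the leading 1-bit.
double: tangent at (24, 39): λ = (3·24² + 10)/(2·39) ≡ 16/37. 37⁻¹ ≡ 10 (mod 41) since 37·10 = 370 ≡ 1, so λ ≡ 16·10 ≡ 37.
  x = λ² - 24 - 24 = 1369 - 48 ≡ 9; y = λ·(24 - 9) - 39 ≡ 24. → (9, 24)
add Q: (9, 24) + (24, 39). λ = (39 - 24)/(24 - 9) ≡ 15/15 mod 41. 15⁻¹ ≡ 11 (mod 41) since 15·11 = 165 ≡ 1, so λ ≡ 1.
  x = λ² - 9 - 24 = 1 - 33 ≡ 9; y = λ·(9 - 9) - 24 ≡ 17. → (9, 17)
double: tangent at (9, 17): λ = (3·9² + 10)/(2·17) ≡ 7/34. 34⁻¹ ≡ 35 (mod 41) since 34·35 = 1190 ≡ 1, so λ ≡ 7·35 ≡ 40.
  x = λ² - 9 - 9 = 1600 - 18 ≡ 24; y = λ·(9 - 24) - 17 ≡ 39. → (24, 39)

(24, 39)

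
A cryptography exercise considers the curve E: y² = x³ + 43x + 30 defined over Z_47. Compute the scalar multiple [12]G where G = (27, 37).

Double-and-add on 12 = (1100)₂. Start with G = (27, 37) for the leading 1-bit.
double: tangent at (27, 37): λ = (3·27² + 43)/(2·37) ≡ 21/27. 27⁻¹ ≡ 7 (mod 47) since 27·7 = 189 ≡ 1, so λ ≡ 21·7 ≡ 6.
  x = λ² - 27 - 27 = 36 - 54 ≡ 29; y = λ·(27 - 29) - 37 ≡ 45. → (29, 45)
add G: (29, 45) + (27, 37). λ = (37 - 45)/(27 - 29) ≡ 39/45 mod 47. 45⁻¹ ≡ 23 (mod 47), so λ ≡ 4.
  x = λ² - 29 - 27 = 16 - 56 ≡ 7; y = λ·(29 - 7) - 45 ≡ 43. → (7, 43)
double: tangent at (7, 43): λ = (3·7² + 43)/(2·43) ≡ 2/39. 39⁻¹ ≡ 41 (mod 47) since 39·41 = 1599 ≡ 1, so λ ≡ 2·41 ≡ 35.
  x = λ² - 7 - 7 = 1225 - 14 ≡ 36; y = λ·(7 - 36) - 43 ≡ 23. → (36, 23)
double: tangent at (36, 23): λ = (3·36² + 43)/(2·23) ≡ 30/46. 46⁻¹ ≡ 46 (mod 47) since 46·46 = 2116 ≡ 1, so λ ≡ 30·46 ≡ 17.
  x = λ² - 36 - 36 = 289 - 72 ≡ 29; y = λ·(36 - 29) - 23 ≡ 2. → (29, 2)

(29, 2)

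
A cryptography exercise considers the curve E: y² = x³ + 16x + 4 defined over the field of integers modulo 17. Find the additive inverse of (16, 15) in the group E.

(16, 2)

-(16, 15) = (16, -15 mod 17) = (16, 2).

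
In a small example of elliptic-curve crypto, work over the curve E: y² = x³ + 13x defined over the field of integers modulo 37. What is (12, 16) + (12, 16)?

(16, 7)

tangent at (12, 16): λ = (3·12² + 13)/(2·16) ≡ 1/32. 32⁻¹ ≡ 22 (mod 37), so λ ≡ 1·22 ≡ 22.
  x = λ² - 12 - 12 = 484 - 24 ≡ 16; y = λ·(12 - 16) - 16 ≡ 7. → (16, 7)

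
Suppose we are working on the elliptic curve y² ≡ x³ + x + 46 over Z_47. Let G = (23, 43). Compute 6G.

Repeated addition: build up to 6G.
2G: tangent at (23, 43): λ = (3·23² + 1)/(2·43) ≡ 37/39. 39⁻¹ ≡ 41 (mod 47), so λ ≡ 37·41 ≡ 13.
  x = λ² - 23 - 23 = 169 - 46 ≡ 29; y = λ·(23 - 29) - 43 ≡ 20. → (29, 20)
3G: (29, 20) + (23, 43). λ = (43 - 20)/(23 - 29) ≡ 23/41 mod 47. 41⁻¹ ≡ 39 (mod 47) since 41·39 = 1599 ≡ 1, so λ ≡ 4.
  x = λ² - 29 - 23 = 16 - 52 ≡ 11; y = λ·(29 - 11) - 20 ≡ 5. → (11, 5)
4G: (11, 5) + (23, 43). λ = (43 - 5)/(23 - 11) ≡ 38/12 mod 47. 12⁻¹ ≡ 4 (mod 47), so λ ≡ 11.
  x = λ² - 11 - 23 = 121 - 34 ≡ 40; y = λ·(11 - 40) - 5 ≡ 5. → (40, 5)
5G: (40, 5) + (23, 43). λ = (43 - 5)/(23 - 40) ≡ 38/30 mod 47. 30⁻¹ ≡ 11 (mod 47), so λ ≡ 42.
  x = λ² - 40 - 23 = 1764 - 63 ≡ 9; y = λ·(40 - 9) - 5 ≡ 28. → (9, 28)
6G: (9, 28) + (23, 43). λ = (43 - 28)/(23 - 9) ≡ 15/14 mod 47. 14⁻¹ ≡ 37 (mod 47) since 14·37 = 518 ≡ 1, so λ ≡ 38.
  x = λ² - 9 - 23 = 1444 - 32 ≡ 2; y = λ·(9 - 2) - 28 ≡ 3. → (2, 3)

(2, 3)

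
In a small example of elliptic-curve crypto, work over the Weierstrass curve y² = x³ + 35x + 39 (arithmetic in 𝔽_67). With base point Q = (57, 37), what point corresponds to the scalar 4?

Repeated addition: build up to 4Q.
2Q: tangent at (57, 37): λ = (3·57² + 35)/(2·37) ≡ 0/7. 7⁻¹ ≡ 48 (mod 67) since 7·48 = 336 ≡ 1, so λ ≡ 0·48 ≡ 0.
  x = λ² - 57 - 57 = 0 - 114 ≡ 20; y = λ·(57 - 20) - 37 ≡ 30. → (20, 30)
3Q: (20, 30) + (57, 37). λ = (37 - 30)/(57 - 20) ≡ 7/37 mod 67. 37⁻¹ ≡ 29 (mod 67), so λ ≡ 2.
  x = λ² - 20 - 57 = 4 - 77 ≡ 61; y = λ·(20 - 61) - 30 ≡ 22. → (61, 22)
4Q: (61, 22) + (57, 37). λ = (37 - 22)/(57 - 61) ≡ 15/63 mod 67. 63⁻¹ ≡ 50 (mod 67), so λ ≡ 13.
  x = λ² - 61 - 57 = 169 - 118 ≡ 51; y = λ·(61 - 51) - 22 ≡ 41. → (51, 41)

(51, 41)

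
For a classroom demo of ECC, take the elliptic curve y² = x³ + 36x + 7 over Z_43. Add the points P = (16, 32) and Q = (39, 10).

(16, 32) + (39, 10). λ = (10 - 32)/(39 - 16) ≡ 21/23 mod 43. 23⁻¹ ≡ 15 (mod 43) since 23·15 = 345 ≡ 1, so λ ≡ 14.
  x = λ² - 16 - 39 = 196 - 55 ≡ 12; y = λ·(16 - 12) - 32 ≡ 24. → (12, 24)

(12, 24)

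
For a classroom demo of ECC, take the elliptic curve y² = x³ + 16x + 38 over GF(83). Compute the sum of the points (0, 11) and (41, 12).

(46, 81)

(0, 11) + (41, 12). λ = (12 - 11)/(41 - 0) ≡ 1/41 mod 83. 41⁻¹ ≡ 81 (mod 83) since 41·81 = 3321 ≡ 1, so λ ≡ 81.
  x = λ² - 0 - 41 = 6561 - 41 ≡ 46; y = λ·(0 - 46) - 11 ≡ 81. → (46, 81)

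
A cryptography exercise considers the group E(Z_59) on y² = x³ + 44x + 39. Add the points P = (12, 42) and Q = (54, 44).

(12, 17)

(12, 42) + (54, 44). λ = (44 - 42)/(54 - 12) ≡ 2/42 mod 59. 42⁻¹ ≡ 52 (mod 59), so λ ≡ 45.
  x = λ² - 12 - 54 = 2025 - 66 ≡ 12; y = λ·(12 - 12) - 42 ≡ 17. → (12, 17)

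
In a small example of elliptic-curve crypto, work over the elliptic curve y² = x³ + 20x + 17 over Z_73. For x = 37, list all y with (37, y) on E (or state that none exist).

x³ + 20x + 17 = 51410 ≡ 18 (mod 73).
Square roots of 18 mod 73: 23 and 50 (since 23² = 529 ≡ 18).

23, 50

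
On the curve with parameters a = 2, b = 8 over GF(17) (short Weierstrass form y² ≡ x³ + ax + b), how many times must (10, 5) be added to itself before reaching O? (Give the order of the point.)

2P: tangent at (10, 5): λ = (3·10² + 2)/(2·5) ≡ 13/10. 10⁻¹ ≡ 12 (mod 17), so λ ≡ 13·12 ≡ 3.
  x = λ² - 10 - 10 = 9 - 20 ≡ 6; y = λ·(10 - 6) - 5 ≡ 7. → (6, 7)
3P: (6, 7) + (10, 5). λ = (5 - 7)/(10 - 6) ≡ 15/4 mod 17. 4⁻¹ ≡ 13 (mod 17), so λ ≡ 8.
  x = λ² - 6 - 10 = 64 - 16 ≡ 14; y = λ·(6 - 14) - 7 ≡ 14. → (14, 14)
4P: (14, 14) + (10, 5). λ = (5 - 14)/(10 - 14) ≡ 8/13 mod 17. 13⁻¹ ≡ 4 (mod 17) since 13·4 = 52 ≡ 1, so λ ≡ 15.
  x = λ² - 14 - 10 = 225 - 24 ≡ 14; y = λ·(14 - 14) - 14 ≡ 3. → (14, 3)
5P: (14, 3) + (10, 5). λ = (5 - 3)/(10 - 14) ≡ 2/13 mod 17. 13⁻¹ ≡ 4 (mod 17) since 13·4 = 52 ≡ 1, so λ ≡ 8.
  x = λ² - 14 - 10 = 64 - 24 ≡ 6; y = λ·(14 - 6) - 3 ≡ 10. → (6, 10)
6P: (6, 10) + (10, 5). λ = (5 - 10)/(10 - 6) ≡ 12/4 mod 17. 4⁻¹ ≡ 13 (mod 17) since 4·13 = 52 ≡ 1, so λ ≡ 3.
  x = λ² - 6 - 10 = 9 - 16 ≡ 10; y = λ·(6 - 10) - 10 ≡ 12. → (10, 12)
7P: (10, 12) + (10, 5): same x and y₁ ≡ -y₂, so the sum is O.
7P = O, so the order is 7.

7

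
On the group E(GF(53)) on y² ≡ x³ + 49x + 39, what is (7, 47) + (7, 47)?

(29, 12)

tangent at (7, 47): λ = (3·7² + 49)/(2·47) ≡ 37/41. 41⁻¹ ≡ 22 (mod 53), so λ ≡ 37·22 ≡ 19.
  x = λ² - 7 - 7 = 361 - 14 ≡ 29; y = λ·(7 - 29) - 47 ≡ 12. → (29, 12)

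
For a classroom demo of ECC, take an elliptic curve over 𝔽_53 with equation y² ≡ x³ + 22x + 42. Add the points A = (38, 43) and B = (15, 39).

(38, 43) + (15, 39). λ = (39 - 43)/(15 - 38) ≡ 49/30 mod 53. 30⁻¹ ≡ 23 (mod 53) since 30·23 = 690 ≡ 1, so λ ≡ 14.
  x = λ² - 38 - 15 = 196 - 53 ≡ 37; y = λ·(38 - 37) - 43 ≡ 24. → (37, 24)

(37, 24)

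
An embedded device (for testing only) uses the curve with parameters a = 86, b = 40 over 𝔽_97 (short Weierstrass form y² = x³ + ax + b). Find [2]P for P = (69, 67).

tangent at (69, 67): λ = (3·69² + 86)/(2·67) ≡ 13/37. 37⁻¹ ≡ 21 (mod 97), so λ ≡ 13·21 ≡ 79.
  x = λ² - 69 - 69 = 6241 - 138 ≡ 89; y = λ·(69 - 89) - 67 ≡ 2. → (89, 2)

(89, 2)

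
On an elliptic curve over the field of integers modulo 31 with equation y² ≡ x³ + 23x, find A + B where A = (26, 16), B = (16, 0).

(26, 16) + (16, 0). λ = (0 - 16)/(16 - 26) ≡ 15/21 mod 31. 21⁻¹ ≡ 3 (mod 31), so λ ≡ 14.
  x = λ² - 26 - 16 = 196 - 42 ≡ 30; y = λ·(26 - 30) - 16 ≡ 21. → (30, 21)

(30, 21)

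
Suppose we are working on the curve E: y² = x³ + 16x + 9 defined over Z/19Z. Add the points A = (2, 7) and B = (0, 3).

(2, 7) + (0, 3). λ = (3 - 7)/(0 - 2) ≡ 15/17 mod 19. 17⁻¹ ≡ 9 (mod 19), so λ ≡ 2.
  x = λ² - 2 - 0 = 4 - 2 ≡ 2; y = λ·(2 - 2) - 7 ≡ 12. → (2, 12)

(2, 12)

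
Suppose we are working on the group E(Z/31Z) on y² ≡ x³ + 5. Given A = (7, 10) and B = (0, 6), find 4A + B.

First 4A:
Repeated addition: build up to 4A.
2A: tangent at (7, 10): λ = (3·7² + 0)/(2·10) ≡ 23/20. 20⁻¹ ≡ 14 (mod 31), so λ ≡ 23·14 ≡ 12.
  x = λ² - 7 - 7 = 144 - 14 ≡ 6; y = λ·(7 - 6) - 10 ≡ 2. → (6, 2)
3A: (6, 2) + (7, 10). λ = (10 - 2)/(7 - 6) ≡ 8/1 mod 31. 1⁻¹ ≡ 1 (mod 31), so λ ≡ 8.
  x = λ² - 6 - 7 = 64 - 13 ≡ 20; y = λ·(6 - 20) - 2 ≡ 10. → (20, 10)
4A: (20, 10) + (7, 10). λ = (10 - 10)/(7 - 20) ≡ 0/18 mod 31. 18⁻¹ ≡ 19 (mod 31), so λ ≡ 0.
  x = λ² - 20 - 7 = 0 - 27 ≡ 4; y = λ·(20 - 4) - 10 ≡ 21. → (4, 21)
4A = (4, 21).
Finally 4A + B:
(4, 21) + (0, 6). λ = (6 - 21)/(0 - 4) ≡ 16/27 mod 31. 27⁻¹ ≡ 23 (mod 31) since 27·23 = 621 ≡ 1, so λ ≡ 27.
  x = λ² - 4 - 0 = 729 - 4 ≡ 12; y = λ·(4 - 12) - 21 ≡ 11. → (12, 11)

(12, 11)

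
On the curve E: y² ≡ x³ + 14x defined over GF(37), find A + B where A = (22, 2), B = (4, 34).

(22, 2) + (4, 34). λ = (34 - 2)/(4 - 22) ≡ 32/19 mod 37. 19⁻¹ ≡ 2 (mod 37), so λ ≡ 27.
  x = λ² - 22 - 4 = 729 - 26 ≡ 0; y = λ·(22 - 0) - 2 ≡ 0. → (0, 0)

(0, 0)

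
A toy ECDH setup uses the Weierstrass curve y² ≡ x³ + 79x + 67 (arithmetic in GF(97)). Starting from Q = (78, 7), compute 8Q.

Double-and-add on 8 = (1000)₂. Start with Q = (78, 7) for the leading 1-bit.
double: tangent at (78, 7): λ = (3·78² + 79)/(2·7) ≡ 95/14. 14⁻¹ ≡ 7 (mod 97) since 14·7 = 98 ≡ 1, so λ ≡ 95·7 ≡ 83.
  x = λ² - 78 - 78 = 6889 - 156 ≡ 40; y = λ·(78 - 40) - 7 ≡ 43. → (40, 43)
double: tangent at (40, 43): λ = (3·40² + 79)/(2·43) ≡ 29/86. 86⁻¹ ≡ 44 (mod 97), so λ ≡ 29·44 ≡ 15.
  x = λ² - 40 - 40 = 225 - 80 ≡ 48; y = λ·(40 - 48) - 43 ≡ 31. → (48, 31)
double: tangent at (48, 31): λ = (3·48² + 79)/(2·31) ≡ 7/62. 62⁻¹ ≡ 36 (mod 97), so λ ≡ 7·36 ≡ 58.
  x = λ² - 48 - 48 = 3364 - 96 ≡ 67; y = λ·(48 - 67) - 31 ≡ 31. → (67, 31)

(67, 31)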